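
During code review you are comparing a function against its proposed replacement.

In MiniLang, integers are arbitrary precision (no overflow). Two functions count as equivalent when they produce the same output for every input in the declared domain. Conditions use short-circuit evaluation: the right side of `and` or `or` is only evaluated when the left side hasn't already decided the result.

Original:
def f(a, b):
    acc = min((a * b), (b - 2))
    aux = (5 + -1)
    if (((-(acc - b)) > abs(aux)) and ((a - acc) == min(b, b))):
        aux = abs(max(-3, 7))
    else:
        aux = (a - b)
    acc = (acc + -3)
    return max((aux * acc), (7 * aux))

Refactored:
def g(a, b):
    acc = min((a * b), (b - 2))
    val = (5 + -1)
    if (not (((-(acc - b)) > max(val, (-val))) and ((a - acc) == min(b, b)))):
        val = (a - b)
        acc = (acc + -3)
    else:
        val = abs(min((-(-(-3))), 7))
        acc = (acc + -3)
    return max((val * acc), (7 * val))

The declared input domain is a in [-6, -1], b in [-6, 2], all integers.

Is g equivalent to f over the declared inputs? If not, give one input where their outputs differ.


Run the pair on a=-2, b=2.
f: acc := -4 | aux := 4 | (((-(acc - b)) > abs(aux)) and ((a - acc) == min(b, b))): true | aux := 7 | acc := -7 | result 49
g: acc := -4 | val := 4 | (not (((-(acc - b)) > max(val, (-val))) and ((a - acc) == min(b, b)))): false | val := 3 | acc := -7 | result 21
49 and 21 differ, so these are not the same function on this domain.
verdict: not equivalent; witness: a=-2, b=2


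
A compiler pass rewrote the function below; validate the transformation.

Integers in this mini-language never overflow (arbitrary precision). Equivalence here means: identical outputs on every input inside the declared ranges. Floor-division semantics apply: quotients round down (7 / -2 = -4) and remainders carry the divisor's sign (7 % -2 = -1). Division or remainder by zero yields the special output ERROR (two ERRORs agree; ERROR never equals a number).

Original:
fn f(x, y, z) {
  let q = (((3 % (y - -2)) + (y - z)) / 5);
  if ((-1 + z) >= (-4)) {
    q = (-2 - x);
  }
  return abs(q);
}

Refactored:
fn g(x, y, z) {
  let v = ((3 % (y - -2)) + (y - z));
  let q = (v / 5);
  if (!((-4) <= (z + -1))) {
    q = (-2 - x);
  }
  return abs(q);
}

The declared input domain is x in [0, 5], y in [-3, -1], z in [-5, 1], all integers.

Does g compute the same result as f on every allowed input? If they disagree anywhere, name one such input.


Not equivalent: x=0, y=-3, z=-5 separates them (0 vs 2).
f: q = 0; ((-1 + z) >= (-4)) -> false; return 0
g: v = 2; q = 0; (!((-4) <= (z + -1))) -> true; q = -2; return 2
verdict: not equivalent; witness: x=0, y=-3, z=-5


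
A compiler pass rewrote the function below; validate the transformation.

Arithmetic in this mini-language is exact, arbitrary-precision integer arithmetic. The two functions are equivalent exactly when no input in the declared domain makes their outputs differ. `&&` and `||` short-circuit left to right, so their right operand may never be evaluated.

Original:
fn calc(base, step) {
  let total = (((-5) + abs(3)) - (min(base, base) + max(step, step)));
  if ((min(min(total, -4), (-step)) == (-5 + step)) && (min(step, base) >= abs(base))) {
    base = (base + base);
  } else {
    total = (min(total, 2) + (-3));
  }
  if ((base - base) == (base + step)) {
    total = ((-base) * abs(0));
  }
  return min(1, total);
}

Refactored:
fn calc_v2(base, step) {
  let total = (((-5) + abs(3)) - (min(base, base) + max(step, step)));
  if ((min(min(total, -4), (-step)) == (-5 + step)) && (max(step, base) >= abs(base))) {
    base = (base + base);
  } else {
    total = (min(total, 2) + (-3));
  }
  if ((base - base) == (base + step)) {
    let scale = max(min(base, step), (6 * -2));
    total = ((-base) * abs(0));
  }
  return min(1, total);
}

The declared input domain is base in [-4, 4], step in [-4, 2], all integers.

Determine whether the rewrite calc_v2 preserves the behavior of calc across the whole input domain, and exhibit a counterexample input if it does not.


Consider the input base=-1, step=1.
calc: total=-2, then ((min(min(total, -4), (-step)) == (-5 + step)) && (min(step, base) >= abs(base))) is false, then total=-5, then ((base - base) == (base + step)) is true, then total=0, then returns 0
calc_v2: total=-2, then ((min(min(total, -4), (-step)) == (-5 + step)) && (max(step, base) >= abs(base))) is true, then base=-2, then ((base - base) == (base + step)) is false, then returns -2
0 != -2, so the rewrite changes behavior.
verdict: not equivalent; witness: base=-1, step=1


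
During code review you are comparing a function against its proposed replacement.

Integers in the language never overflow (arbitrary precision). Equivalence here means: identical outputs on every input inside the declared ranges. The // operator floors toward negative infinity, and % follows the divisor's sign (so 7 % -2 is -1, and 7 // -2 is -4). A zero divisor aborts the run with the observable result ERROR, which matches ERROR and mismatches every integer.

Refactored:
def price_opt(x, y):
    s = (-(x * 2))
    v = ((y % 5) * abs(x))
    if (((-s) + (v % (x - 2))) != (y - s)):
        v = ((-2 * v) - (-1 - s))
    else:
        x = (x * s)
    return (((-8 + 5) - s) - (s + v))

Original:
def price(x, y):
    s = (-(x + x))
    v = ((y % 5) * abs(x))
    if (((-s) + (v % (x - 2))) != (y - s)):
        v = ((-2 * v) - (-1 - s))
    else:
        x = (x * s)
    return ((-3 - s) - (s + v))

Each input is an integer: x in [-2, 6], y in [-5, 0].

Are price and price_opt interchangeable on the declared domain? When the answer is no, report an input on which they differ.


Equivalent — the differences include constant usage differs; arithmetic usage differs, yet no declared input distinguishes the two.
Tracing x=1, y=-3: price: s := -2 | v := 2 | (((-s) + (v % (x - 2))) != (y - s)): true | v := -5 | result 6 | price_opt: s := -2 | v := 2 | (((-s) + (v % (x - 2))) != (y - s)): true | v := -5 | result 6 — matching result 6.
Sweeping the whole domain (54 inputs) finds no disagreement.
verdict: equivalent


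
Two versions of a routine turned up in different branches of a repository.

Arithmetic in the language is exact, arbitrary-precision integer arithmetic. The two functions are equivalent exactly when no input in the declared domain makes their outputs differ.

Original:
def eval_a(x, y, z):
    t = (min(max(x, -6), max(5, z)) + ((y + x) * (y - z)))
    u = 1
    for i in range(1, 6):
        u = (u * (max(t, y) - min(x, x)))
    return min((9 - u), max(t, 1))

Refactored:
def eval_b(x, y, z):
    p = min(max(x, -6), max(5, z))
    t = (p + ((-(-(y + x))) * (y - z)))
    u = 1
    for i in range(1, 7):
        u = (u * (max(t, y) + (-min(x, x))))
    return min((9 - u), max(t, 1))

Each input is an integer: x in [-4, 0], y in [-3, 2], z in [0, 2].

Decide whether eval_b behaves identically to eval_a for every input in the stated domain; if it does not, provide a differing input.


Run the pair on x=-4, y=-3, z=0.
eval_a: t = 17; u = 1; [i=1]; u = 21; [i=2]; u = 441; [i=3]; u = 9261; [i=4]; u = 194481; [i=5]; u = 4084101; return -4084092
eval_b: p = -4; t = 17; u = 1; [i=1]; u = 21; [i=2]; u = 441; [i=3]; u = 9261; [i=4]; u = 194481; [i=5]; u = 4084101; [i=6]; u = 85766121; return -85766112
-4084092 vs -85766112 — the two versions disagree here.
verdict: not equivalent; witness: x=-4, y=-3, z=0


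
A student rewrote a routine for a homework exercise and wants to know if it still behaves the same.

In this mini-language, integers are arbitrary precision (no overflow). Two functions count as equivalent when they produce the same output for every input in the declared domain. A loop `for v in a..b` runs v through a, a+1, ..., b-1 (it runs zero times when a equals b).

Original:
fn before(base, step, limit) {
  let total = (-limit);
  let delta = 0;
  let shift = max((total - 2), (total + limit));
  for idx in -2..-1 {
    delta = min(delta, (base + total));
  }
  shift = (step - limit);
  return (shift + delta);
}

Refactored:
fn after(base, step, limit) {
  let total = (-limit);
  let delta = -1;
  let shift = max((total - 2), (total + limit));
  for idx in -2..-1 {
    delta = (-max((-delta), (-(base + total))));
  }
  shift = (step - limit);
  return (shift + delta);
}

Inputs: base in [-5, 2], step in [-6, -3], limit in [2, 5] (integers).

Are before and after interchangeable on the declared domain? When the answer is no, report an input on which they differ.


Take base=2, step=-6, limit=2.
before: total becomes -2; next delta becomes 0; next shift becomes 0; next at idx=-2:; next delta becomes 0; next shift becomes -8; next final value -8
after: total becomes -2; next delta becomes -1; next shift becomes 0; next at idx=-2:; next delta becomes -1; next shift becomes -8; next final value -9
-8 vs -9 — the two versions disagree here.
verdict: not equivalent; witness: base=2, step=-6, limit=2


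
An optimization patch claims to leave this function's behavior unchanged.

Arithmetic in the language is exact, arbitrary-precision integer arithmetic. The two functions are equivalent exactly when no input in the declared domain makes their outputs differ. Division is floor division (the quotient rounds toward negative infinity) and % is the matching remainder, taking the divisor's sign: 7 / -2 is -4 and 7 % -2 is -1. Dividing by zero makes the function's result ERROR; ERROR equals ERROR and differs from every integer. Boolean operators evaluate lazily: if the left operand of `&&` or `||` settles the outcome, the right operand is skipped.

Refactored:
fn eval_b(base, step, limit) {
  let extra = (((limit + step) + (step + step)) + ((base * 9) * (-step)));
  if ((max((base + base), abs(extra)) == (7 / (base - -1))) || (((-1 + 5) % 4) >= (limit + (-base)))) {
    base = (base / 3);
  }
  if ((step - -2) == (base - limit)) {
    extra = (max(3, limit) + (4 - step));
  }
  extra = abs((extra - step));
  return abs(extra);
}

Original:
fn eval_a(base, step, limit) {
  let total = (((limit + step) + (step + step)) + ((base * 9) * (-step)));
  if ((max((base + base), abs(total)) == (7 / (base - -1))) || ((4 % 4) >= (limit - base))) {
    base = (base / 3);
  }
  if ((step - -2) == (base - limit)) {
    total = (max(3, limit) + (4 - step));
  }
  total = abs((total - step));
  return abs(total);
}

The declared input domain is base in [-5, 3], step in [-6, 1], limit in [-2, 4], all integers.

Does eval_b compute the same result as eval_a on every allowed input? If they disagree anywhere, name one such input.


This is a faithful refactor — arithmetic usage differs, and constant usage differs, and local variable names differ, but the computed results match everywhere.
Tracing base=1, step=-5, limit=-1: eval_a: total=29, then ((max((base + base), abs(total)) == (7 / (base - -1))) || ((4 % 4) >= (limit - base))) is true, then base=0, then ((step - -2) == (base - limit)) is false, then total=34, then returns 34 | eval_b: extra=29, then ((max((base + base), abs(extra)) == (7 / (base - -1))) || (((-1 + 5) % 4) >= (limit + (-base)))) is true, then base=0, then ((step - -2) == (base - limit)) is false, then extra=34, then returns 34 — matching result 34.
Sweeping the whole domain (504 inputs) finds no disagreement.
verdict: equivalent


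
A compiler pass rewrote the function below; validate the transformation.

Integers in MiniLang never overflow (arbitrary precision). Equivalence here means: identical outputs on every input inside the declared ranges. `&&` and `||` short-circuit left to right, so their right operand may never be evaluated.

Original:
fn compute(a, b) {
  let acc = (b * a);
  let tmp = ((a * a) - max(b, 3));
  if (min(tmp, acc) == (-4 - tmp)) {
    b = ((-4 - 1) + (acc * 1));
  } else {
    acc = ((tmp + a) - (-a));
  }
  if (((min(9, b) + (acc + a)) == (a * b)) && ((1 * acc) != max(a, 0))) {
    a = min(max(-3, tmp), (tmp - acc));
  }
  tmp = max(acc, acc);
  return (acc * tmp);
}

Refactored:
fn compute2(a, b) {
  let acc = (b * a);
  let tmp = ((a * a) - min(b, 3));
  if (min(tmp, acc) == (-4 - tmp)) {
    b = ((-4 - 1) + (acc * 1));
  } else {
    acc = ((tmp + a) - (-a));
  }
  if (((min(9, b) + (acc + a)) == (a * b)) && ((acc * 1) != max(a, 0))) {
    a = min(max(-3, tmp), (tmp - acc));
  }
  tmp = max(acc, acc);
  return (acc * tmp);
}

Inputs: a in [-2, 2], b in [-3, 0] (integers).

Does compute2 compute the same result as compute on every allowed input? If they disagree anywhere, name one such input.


Input a=-2, b=-2: 9 from compute versus 4 from compute2.
verdict: not equivalent; witness: a=-2, b=-2


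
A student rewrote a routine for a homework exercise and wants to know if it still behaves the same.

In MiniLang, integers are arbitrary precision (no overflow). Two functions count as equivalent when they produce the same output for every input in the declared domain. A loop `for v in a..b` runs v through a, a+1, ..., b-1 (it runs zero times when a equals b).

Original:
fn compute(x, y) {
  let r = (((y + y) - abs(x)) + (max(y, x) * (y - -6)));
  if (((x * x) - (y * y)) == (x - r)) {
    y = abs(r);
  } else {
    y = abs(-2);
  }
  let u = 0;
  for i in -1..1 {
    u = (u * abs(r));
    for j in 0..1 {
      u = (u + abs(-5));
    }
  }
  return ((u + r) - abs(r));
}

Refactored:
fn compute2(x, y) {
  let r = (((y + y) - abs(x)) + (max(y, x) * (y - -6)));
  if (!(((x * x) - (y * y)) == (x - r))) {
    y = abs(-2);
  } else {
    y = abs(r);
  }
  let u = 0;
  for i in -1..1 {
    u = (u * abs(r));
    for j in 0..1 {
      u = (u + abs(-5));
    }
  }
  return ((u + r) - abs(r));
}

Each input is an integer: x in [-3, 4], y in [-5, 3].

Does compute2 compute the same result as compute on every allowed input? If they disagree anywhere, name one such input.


Side by side, the visible changes include: boolean connective usage differs.
As a probe, take x=-1, y=-4: compute runs r = -11; (((x * x) - (y * y)) == (x - r)) -> false; y = 2; u = 0; [i=-1]; u = 0; [j=0]; u = 5; [i=0]; u = 55; [j=0]; u = 60; return 38; compute2 runs r = -11; (!(((x * x) - (y * y)) == (x - r))) -> true; y = 2; u = 0; [i=-1]; u = 0; [j=0]; u = 5; [i=0]; u = 55; [j=0]; u = 60; return 38; both end at 38.
Checked all 72 inputs in the declared domain: the outputs agree on every one.
verdict: equivalent


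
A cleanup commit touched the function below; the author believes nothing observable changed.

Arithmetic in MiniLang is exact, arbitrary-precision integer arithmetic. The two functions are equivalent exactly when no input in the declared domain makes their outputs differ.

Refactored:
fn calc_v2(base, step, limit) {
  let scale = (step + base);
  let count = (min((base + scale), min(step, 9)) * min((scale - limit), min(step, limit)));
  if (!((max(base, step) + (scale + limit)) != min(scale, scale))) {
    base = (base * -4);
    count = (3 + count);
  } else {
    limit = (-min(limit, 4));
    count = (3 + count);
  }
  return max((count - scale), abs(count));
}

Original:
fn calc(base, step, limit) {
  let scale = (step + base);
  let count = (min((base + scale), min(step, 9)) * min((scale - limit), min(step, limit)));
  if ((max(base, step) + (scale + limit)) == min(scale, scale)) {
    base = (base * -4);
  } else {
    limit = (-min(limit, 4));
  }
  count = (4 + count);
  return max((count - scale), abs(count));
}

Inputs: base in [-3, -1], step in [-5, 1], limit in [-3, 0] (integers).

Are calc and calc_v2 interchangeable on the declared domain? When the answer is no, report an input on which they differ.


Take base=-3, step=-5, limit=-3.
calc: scale=-8, then count=55, then ((max(base, step) + (scale + limit)) == min(scale, scale)) is false, then limit=3, then count=59, then returns 67
calc_v2: scale=-8, then count=55, then (!((max(base, step) + (scale + limit)) != min(scale, scale))) is false, then limit=3, then count=58, then returns 66
67 vs 66 — the two versions disagree here.
verdict: not equivalent; witness: base=-3, step=-5, limit=-3


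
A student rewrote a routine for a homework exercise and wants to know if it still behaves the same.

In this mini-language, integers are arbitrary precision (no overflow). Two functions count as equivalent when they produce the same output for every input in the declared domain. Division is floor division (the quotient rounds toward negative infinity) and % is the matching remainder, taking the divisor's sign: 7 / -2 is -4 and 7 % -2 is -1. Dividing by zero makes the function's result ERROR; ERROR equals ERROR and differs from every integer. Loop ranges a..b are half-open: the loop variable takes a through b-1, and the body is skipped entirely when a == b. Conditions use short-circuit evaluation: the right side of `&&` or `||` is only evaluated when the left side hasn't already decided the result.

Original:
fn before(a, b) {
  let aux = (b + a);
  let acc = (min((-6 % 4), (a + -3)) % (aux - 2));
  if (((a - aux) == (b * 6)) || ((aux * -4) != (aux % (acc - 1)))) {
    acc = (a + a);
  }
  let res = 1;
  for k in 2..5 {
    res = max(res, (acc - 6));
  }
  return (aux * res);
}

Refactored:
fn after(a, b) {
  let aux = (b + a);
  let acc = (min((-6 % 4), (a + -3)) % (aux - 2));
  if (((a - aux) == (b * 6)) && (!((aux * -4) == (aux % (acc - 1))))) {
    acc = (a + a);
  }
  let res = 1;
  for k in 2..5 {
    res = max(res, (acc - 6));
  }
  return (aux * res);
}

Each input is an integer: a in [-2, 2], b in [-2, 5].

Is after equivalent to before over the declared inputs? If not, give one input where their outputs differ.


Run the pair on a=0, b=4.
before: aux becomes 4; next acc becomes 1; next hits division by zero so the output is ERROR
after: aux becomes 4; next acc becomes 1; next (((a - aux) == (b * 6)) && (!((aux * -4) == (aux % (acc - 1))))) evaluates to false; next res becomes 1; next at k=2:; next res becomes 1; next at k=3:; next res becomes 1; next at k=4:; next res becomes 1; next final value 4
ERROR against 4: the behavior changed.
verdict: not equivalent; witness: a=0, b=4


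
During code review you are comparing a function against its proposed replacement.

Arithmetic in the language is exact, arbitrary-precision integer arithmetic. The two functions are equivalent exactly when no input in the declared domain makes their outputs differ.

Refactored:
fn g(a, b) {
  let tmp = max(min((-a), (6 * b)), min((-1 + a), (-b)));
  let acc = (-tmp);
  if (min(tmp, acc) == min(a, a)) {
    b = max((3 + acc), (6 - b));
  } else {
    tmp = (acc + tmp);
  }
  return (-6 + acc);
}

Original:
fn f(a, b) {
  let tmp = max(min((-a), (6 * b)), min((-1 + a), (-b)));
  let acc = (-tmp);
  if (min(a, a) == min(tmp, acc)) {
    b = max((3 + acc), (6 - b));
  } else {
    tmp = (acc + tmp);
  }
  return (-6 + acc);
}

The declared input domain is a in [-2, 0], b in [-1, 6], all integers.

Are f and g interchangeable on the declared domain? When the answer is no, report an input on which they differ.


Behavior is preserved: although same computation, different form, the outputs never diverge.
As a probe, take a=-1, b=3: f runs tmp becomes 1; next acc becomes -1; next (min(a, a) == min(tmp, acc)) evaluates to true; next b becomes 3; next final value -7; g runs tmp becomes 1; next acc becomes -1; next (min(tmp, acc) == min(a, a)) evaluates to true; next b becomes 3; next final value -7; both end at -7.
Checked all 24 inputs in the declared domain: the outputs agree on every one.
verdict: equivalent


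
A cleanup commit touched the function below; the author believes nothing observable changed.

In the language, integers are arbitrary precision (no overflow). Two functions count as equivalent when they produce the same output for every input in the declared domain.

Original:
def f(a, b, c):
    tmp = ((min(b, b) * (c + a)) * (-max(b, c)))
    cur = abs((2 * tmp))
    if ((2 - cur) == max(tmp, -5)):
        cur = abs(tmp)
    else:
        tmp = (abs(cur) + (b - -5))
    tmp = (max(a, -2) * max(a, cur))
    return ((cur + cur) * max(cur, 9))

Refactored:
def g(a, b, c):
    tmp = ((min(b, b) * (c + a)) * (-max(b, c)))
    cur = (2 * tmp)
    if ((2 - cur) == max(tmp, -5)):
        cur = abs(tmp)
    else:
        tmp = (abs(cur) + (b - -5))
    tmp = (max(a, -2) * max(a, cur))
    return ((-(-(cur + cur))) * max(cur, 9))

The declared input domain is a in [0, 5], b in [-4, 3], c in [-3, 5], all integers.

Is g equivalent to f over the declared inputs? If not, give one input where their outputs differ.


Not equivalent: a=0, b=1, c=1 separates them (36 vs -36).
f: tmp := -1 | cur := 2 | ((2 - cur) == max(tmp, -5)): false | tmp := 8 | tmp := 0 | result 36
g: tmp := -1 | cur := -2 | ((2 - cur) == max(tmp, -5)): false | tmp := 8 | tmp := 0 | result -36
verdict: not equivalent; witness: a=0, b=1, c=1


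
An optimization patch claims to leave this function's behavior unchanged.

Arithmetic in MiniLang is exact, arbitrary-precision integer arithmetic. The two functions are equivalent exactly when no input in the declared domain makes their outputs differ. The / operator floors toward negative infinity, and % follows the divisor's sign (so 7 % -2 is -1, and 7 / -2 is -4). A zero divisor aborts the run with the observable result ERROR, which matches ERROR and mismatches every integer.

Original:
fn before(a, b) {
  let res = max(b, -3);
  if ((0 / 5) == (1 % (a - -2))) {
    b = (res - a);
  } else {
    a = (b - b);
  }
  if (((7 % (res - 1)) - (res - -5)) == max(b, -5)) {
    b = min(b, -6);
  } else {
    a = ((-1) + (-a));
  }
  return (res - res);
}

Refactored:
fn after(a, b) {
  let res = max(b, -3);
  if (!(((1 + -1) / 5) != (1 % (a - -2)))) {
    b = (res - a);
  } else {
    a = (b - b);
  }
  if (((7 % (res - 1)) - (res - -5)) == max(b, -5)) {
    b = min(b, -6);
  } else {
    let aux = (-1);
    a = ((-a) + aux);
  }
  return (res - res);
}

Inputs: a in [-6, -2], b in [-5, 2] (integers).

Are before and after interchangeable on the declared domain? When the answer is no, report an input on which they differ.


Equivalent — the differences include boolean connective usage differs; constant usage differs; comparison usage differs; arithmetic usage differs; statement counts differ; local variable names differ, yet no declared input distinguishes the two.
As a probe, take a=-4, b=2: before runs res = 2; ((0 / 5) == (1 % (a - -2))) -> false; a = 0; (((7 % (res - 1)) - (res - -5)) == max(b, -5)) -> false; a = -1; return 0; after runs res = 2; (!(((1 + -1) / 5) != (1 % (a - -2)))) -> false; a = 0; (((7 % (res - 1)) - (res - -5)) == max(b, -5)) -> false; aux = -1; a = -1; return 0; both end at 0.
Every one of the 40 inputs gives matching results.
verdict: equivalent


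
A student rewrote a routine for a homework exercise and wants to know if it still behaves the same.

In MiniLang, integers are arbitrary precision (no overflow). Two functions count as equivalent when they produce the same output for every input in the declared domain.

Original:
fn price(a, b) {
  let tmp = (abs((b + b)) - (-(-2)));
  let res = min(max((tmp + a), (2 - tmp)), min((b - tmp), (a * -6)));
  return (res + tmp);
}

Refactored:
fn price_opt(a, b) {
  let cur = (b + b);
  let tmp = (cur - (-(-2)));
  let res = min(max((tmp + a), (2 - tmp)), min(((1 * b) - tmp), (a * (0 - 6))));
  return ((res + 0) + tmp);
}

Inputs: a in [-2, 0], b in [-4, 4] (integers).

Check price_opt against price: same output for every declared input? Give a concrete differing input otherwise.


Run the pair on a=0, b=-4.
price: tmp = 6; res = -10; return -4
price_opt: cur = -8; tmp = -10; res = 0; return -10
-4 and -10 differ, so these are not the same function on this domain.
verdict: not equivalent; witness: a=0, b=-4


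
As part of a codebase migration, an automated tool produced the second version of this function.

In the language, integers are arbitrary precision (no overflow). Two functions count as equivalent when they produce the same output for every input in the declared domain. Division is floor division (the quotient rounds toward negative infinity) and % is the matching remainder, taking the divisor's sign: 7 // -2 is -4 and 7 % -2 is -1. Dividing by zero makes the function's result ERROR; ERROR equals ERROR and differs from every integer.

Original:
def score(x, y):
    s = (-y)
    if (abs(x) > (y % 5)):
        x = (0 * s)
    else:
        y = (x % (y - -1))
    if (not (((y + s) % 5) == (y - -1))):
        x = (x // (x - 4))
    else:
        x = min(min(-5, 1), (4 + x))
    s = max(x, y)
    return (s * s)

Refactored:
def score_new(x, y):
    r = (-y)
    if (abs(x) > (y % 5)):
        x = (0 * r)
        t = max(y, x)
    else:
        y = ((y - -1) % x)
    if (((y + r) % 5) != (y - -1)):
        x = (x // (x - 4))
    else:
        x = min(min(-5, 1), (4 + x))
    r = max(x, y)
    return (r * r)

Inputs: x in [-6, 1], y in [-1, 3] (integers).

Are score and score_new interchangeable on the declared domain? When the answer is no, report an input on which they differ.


Take x=-4, y=-1.
score: s := 1 | (abs(x) > (y % 5)): false | divide-by-zero, output ERROR
score_new: r := 1 | (abs(x) > (y % 5)): false | y := 0 | (((y + r) % 5) != (y - -1)): false | x := -5 | r := 0 | result 0
ERROR vs 0 — the two versions disagree here.
verdict: not equivalent; witness: x=-4, y=-1


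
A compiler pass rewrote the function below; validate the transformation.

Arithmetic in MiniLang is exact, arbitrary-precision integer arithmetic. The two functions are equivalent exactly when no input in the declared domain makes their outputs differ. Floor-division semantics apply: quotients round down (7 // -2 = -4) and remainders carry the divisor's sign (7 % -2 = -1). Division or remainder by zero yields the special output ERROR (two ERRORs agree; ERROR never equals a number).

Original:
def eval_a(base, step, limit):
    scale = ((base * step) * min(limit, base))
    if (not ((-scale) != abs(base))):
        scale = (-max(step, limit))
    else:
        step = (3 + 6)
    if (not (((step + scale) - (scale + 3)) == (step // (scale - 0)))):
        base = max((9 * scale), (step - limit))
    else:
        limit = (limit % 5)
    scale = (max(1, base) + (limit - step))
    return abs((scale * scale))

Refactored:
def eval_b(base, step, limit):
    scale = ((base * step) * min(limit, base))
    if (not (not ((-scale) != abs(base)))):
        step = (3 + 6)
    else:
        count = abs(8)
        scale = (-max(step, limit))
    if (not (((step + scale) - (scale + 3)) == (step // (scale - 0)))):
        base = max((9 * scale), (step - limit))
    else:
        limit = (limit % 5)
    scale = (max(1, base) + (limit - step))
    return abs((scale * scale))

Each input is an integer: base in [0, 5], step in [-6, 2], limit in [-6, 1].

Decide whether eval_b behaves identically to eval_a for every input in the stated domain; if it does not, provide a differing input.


Beyond behavior-preserving changes, the revision adds an assignment to `count` whose value nothing reads; all 432 inputs agree.
verdict: equivalent


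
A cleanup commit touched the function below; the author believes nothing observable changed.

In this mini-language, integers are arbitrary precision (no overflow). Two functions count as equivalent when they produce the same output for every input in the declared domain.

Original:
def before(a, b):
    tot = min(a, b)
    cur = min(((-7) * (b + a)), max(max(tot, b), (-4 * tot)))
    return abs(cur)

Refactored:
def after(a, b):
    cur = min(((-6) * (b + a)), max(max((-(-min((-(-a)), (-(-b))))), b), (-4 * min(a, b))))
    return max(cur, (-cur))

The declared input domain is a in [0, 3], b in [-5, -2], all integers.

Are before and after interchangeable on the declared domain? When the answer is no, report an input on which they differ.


There is a counterexample at a=1, b=-2: 7 on one side, 6 on the other.
before: tot becomes -2; next cur becomes 7; next final value 7
after: cur becomes 6; next final value 6
verdict: not equivalent; witness: a=1, b=-2


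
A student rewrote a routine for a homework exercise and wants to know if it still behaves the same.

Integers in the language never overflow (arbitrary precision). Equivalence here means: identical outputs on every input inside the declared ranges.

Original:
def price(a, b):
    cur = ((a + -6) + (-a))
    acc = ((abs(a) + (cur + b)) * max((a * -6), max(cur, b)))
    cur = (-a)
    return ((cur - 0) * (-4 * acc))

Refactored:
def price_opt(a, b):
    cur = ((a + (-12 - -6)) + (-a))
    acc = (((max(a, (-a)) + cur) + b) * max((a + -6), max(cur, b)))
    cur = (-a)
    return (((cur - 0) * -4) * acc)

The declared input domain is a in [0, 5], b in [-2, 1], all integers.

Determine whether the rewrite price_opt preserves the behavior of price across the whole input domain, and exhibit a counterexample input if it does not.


Take a=5, b=-2.
price: cur becomes -6; next acc becomes 6; next cur becomes -5; next final value 120
price_opt: cur becomes -6; next acc becomes 3; next cur becomes -5; next final value 60
120 vs 60 — the two versions disagree here.
verdict: not equivalent; witness: a=5, b=-2


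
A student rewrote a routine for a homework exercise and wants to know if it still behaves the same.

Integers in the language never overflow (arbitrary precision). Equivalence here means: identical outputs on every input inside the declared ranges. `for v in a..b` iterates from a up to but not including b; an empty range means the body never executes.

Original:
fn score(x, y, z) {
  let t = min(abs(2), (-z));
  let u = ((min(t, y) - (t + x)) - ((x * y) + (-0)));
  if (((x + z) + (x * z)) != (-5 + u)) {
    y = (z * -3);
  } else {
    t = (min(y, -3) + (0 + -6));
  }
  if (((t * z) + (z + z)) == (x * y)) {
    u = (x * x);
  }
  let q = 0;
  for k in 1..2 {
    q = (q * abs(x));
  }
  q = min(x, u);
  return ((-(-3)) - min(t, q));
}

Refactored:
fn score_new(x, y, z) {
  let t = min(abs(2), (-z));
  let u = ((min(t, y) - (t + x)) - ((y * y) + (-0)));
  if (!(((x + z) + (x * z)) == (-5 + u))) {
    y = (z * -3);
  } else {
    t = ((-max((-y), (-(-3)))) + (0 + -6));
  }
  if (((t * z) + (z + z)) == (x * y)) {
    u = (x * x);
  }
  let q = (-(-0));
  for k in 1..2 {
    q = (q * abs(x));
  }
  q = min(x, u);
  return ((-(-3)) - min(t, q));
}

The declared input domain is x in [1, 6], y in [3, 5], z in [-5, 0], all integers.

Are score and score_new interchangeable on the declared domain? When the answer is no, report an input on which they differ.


There is a counterexample at x=1, y=3, z=-5: 12 on one side, 13 on the other.
score: t becomes 2; next u becomes -4; next (((x + z) + (x * z)) != (-5 + u)) evaluates to false; next t becomes -9; next (((t * z) + (z + z)) == (x * y)) evaluates to false; next q becomes 0; next at k=1:; next q becomes 0; next q becomes -4; next final value 12
score_new: t becomes 2; next u becomes -10; next (!(((x + z) + (x * z)) == (-5 + u))) evaluates to true; next y becomes 15; next (((t * z) + (z + z)) == (x * y)) evaluates to false; next q becomes 0; next at k=1:; next q becomes 0; next q becomes -10; next final value 13
verdict: not equivalent; witness: x=1, y=3, z=-5


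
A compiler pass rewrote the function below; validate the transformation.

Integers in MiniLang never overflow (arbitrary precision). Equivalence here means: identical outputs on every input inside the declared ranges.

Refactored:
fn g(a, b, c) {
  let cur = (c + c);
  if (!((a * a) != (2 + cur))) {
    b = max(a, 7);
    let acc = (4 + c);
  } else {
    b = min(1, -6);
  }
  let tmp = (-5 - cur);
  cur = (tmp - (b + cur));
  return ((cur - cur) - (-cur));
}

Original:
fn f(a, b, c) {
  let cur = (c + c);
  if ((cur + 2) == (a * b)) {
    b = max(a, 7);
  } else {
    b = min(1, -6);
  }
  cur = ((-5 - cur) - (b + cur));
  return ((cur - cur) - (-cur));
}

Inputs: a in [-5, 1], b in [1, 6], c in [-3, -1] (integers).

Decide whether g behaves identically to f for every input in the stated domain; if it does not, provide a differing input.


Take a=-4, b=1, c=-3.
f: cur becomes -6; next ((cur + 2) == (a * b)) evaluates to true; next b becomes 7; next cur becomes 0; next final value 0
g: cur becomes -6; next (!((a * a) != (2 + cur))) evaluates to false; next b becomes -6; next tmp becomes 1; next cur becomes 13; next final value 13
0 against 13: the behavior changed.
verdict: not equivalent; witness: a=-4, b=1, c=-3


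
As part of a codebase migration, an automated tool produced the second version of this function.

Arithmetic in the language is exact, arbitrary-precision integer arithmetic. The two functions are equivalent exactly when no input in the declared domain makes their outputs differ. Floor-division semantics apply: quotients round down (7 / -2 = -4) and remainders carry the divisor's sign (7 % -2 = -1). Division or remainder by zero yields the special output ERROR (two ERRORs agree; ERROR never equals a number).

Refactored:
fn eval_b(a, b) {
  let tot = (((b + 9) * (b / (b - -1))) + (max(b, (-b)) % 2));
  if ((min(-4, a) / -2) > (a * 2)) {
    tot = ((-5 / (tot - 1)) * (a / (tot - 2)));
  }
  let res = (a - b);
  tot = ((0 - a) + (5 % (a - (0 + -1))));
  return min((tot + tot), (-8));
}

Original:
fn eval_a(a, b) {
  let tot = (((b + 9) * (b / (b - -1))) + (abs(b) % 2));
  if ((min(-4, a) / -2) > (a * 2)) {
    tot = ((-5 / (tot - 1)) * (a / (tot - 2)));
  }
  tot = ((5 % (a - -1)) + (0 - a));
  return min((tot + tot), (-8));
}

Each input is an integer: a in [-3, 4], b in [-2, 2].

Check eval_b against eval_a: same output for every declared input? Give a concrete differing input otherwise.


This is a faithful refactor — constant usage differs; also min/max/abs usage differs; also statement counts differ; also arithmetic usage differs; also local variable names differ, but the computed results match everywhere.
One worked example (a=-3, b=-2) — eval_a: tot := 14 | ((min(-4, a) / -2) > (a * 2)): true | tot := 1 | tot := 2 | result -8; eval_b: tot := 14 | ((min(-4, a) / -2) > (a * 2)): true | tot := 1 | res := -1 | tot := 2 | result -8; agreement on -8.
Across all 40 domain points the two functions coincide.
verdict: equivalent


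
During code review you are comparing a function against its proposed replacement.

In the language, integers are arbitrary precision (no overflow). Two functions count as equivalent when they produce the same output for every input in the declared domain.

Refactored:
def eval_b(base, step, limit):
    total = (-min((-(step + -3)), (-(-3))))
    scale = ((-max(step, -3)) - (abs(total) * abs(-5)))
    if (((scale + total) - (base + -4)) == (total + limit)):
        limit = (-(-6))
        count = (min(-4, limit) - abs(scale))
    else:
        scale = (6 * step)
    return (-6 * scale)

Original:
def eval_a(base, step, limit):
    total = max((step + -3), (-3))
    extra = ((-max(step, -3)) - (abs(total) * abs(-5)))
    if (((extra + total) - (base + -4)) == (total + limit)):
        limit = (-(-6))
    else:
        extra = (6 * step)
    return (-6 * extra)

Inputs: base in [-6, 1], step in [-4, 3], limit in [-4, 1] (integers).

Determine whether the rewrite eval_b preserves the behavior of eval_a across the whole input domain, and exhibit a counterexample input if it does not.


Equivalent — the differences include min/max/abs usage differs, statement counts differ, local variable names differ, arithmetic usage differs, constant usage differs, yet no declared input distinguishes the two.
Spot check at base=1, step=-4, limit=0 — eval_a: total := -3 | extra := -12 | (((extra + total) - (base + -4)) == (total + limit)): false | extra := -24 | result 144. eval_b: total := -3 | scale := -12 | (((scale + total) - (base + -4)) == (total + limit)): false | scale := -24 | result 144. Both give 144.
An exhaustive pass over the 384 declared inputs shows identical outputs.
verdict: equivalent


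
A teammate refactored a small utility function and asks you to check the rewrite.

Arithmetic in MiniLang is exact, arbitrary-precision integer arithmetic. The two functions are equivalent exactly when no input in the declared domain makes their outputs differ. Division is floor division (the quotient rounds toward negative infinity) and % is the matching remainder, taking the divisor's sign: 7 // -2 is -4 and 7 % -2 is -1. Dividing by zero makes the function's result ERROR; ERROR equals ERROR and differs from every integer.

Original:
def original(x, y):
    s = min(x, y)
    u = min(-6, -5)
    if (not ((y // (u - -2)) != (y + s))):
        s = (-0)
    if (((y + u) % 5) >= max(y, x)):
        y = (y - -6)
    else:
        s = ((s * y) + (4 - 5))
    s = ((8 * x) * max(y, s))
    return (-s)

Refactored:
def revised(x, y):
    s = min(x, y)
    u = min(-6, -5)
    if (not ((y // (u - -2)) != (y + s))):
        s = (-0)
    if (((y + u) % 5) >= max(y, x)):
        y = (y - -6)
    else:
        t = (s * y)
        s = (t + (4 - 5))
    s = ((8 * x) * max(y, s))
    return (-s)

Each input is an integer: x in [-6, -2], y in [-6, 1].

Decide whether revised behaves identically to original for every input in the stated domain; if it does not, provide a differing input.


Reading the diff, among the changes: statement counts differ; also local variable names differ.
One worked example (x=-2, y=-3) — original: s := -3 | u := -6 | (not ((y // (u - -2)) != (y + s))): false | (((y + u) % 5) >= max(y, x)): true | y := 3 | s := -48 | result 48; revised: s := -3 | u := -6 | (not ((y // (u - -2)) != (y + s))): false | (((y + u) % 5) >= max(y, x)): true | y := 3 | s := -48 | result 48; agreement on 48.
Across all 40 domain points the two functions coincide.
verdict: equivalent


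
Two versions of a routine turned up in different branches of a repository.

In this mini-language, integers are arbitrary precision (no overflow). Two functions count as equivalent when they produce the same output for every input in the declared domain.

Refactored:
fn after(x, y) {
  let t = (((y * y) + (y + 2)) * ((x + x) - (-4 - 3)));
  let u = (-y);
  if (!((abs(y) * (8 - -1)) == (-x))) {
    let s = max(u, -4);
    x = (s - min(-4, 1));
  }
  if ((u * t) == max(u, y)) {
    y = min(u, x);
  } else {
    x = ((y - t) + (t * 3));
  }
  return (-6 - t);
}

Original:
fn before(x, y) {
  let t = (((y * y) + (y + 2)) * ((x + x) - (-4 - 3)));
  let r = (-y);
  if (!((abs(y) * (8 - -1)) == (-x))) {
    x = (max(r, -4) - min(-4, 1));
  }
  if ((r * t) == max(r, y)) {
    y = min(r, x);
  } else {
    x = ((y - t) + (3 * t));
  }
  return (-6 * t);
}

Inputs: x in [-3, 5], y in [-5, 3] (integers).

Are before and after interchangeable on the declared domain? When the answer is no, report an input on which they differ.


Evaluate both at x=-3, y=-5.
before: t=22, then r=5, then (!((abs(y) * (8 - -1)) == (-x))) is true, then x=9, then ((r * t) == max(r, y)) is false, then x=39, then returns -132
after: t=22, then u=5, then (!((abs(y) * (8 - -1)) == (-x))) is true, then s=5, then x=9, then ((u * t) == max(u, y)) is false, then x=39, then returns -28
-132 against -28: the behavior changed.
verdict: not equivalent; witness: x=-3, y=-5


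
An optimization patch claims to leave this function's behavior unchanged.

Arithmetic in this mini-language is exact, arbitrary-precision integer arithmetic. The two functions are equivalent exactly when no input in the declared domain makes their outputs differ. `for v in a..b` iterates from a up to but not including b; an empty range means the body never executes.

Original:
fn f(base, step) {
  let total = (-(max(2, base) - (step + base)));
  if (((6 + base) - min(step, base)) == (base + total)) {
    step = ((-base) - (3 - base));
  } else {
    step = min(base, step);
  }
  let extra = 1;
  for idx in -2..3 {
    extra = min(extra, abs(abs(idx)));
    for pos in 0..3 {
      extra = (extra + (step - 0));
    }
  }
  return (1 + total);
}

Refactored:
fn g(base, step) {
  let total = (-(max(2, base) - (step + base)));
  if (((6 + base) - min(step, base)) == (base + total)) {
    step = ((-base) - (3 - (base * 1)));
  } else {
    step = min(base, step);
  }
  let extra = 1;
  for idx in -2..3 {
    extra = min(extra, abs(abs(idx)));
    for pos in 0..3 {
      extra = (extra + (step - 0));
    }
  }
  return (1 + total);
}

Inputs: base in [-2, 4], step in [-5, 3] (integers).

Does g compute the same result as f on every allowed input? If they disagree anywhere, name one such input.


Changes here: arithmetic usage differs, constant usage differs; the full 63-point sweep finds no disagreement.
verdict: equivalent
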